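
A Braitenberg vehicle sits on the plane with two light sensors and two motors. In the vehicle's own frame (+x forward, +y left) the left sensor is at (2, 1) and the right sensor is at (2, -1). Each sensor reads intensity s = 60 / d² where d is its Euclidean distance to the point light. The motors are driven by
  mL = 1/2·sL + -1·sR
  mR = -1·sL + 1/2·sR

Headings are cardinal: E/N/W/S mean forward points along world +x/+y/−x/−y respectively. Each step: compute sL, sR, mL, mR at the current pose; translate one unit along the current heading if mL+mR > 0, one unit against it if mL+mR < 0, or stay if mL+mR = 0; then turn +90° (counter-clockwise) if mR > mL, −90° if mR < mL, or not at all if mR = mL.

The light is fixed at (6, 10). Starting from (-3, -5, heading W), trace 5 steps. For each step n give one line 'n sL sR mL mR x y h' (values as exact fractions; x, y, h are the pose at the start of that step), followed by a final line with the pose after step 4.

n=0: pose=(-3,-5,W); sL=60/377, sR=60/317; mL=-13110/119509, mR=-7710/119509; mL+mR=-20820/119509 → advance -1; mR−mL=5400/119509 → turn +1·90°
n=1: pose=(-2,-5,S); sL=30/169, sR=6/37; mL=-459/6253, mR=-603/6253; mL+mR=-1062/6253 → advance -1; mR−mL=-144/6253 → turn -1·90°
n=2: pose=(-2,-4,W); sL=12/65, sR=60/269; mL=-2286/17485, mR=-1278/17485; mL+mR=-3564/17485 → advance -1; mR−mL=1008/17485 → turn +1·90°
n=3: pose=(-1,-4,S); sL=15/73, sR=3/16; mL=-99/1168, mR=-261/2336; mL+mR=-459/2336 → advance -1; mR−mL=-63/2336 → turn -1·90°
n=4: pose=(-1,-3,W); sL=60/277, sR=4/15; mL=-658/4155, mR=-346/4155; mL+mR=-1004/4155 → advance -1; mR−mL=104/1385 → turn +1·90°

0 60/377 60/317 -13110/119509 -7710/119509 -3 -5 W
1 30/169 6/37 -459/6253 -603/6253 -2 -5 S
2 12/65 60/269 -2286/17485 -1278/17485 -2 -4 W
3 15/73 3/16 -99/1168 -261/2336 -1 -4 S
4 60/277 4/15 -658/4155 -346/4155 -1 -3 W
final 0 -3 S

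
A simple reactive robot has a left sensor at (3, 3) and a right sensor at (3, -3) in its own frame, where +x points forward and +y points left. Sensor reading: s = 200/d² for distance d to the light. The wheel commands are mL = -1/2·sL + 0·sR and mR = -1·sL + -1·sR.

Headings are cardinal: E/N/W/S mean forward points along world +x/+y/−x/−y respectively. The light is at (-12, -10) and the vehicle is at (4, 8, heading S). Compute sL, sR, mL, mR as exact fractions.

left sensor world pos  = (7, 5); dL² = 586
right sensor world pos = (1, 5); dR² = 394
sL = 200/586 = 100/293
sR = 200/394 = 100/197
mL = -1/2·sL + 0·sR = -50/293
mR = -1·sL + -1·sR = -49000/57721

100/293 100/197 -50/293 -49000/57721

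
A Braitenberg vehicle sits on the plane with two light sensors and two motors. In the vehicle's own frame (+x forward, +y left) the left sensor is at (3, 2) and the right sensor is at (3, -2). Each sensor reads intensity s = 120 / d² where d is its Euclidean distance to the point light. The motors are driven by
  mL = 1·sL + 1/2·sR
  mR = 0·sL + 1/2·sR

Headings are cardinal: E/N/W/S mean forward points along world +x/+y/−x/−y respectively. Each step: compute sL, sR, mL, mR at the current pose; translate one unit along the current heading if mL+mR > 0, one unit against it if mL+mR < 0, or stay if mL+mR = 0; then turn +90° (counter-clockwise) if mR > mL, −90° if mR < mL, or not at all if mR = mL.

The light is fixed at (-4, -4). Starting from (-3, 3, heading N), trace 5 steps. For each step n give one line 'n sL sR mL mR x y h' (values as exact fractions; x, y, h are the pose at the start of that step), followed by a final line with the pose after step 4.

0 120/101 120/109 19140/11009 60/109 -3 3 N
1 30/29 30/13 825/377 15/13 -3 4 E
2 120/41 24/5 1092/205 12/5 -2 4 S
3 60/13 60/41 2850/533 30/41 -2 3 W
4 120/101 120/109 19140/11009 60/109 -3 3 N
final -3 4 E

n=0: pose=(-3,3,N); sL=120/101, sR=120/109; mL=19140/11009, mR=60/109; mL+mR=25200/11009 → advance +1; mR−mL=-120/101 → turn -1·90°
n=1: pose=(-3,4,E); sL=30/29, sR=30/13; mL=825/377, mR=15/13; mL+mR=1260/377 → advance +1; mR−mL=-30/29 → turn -1·90°
n=2: pose=(-2,4,S); sL=120/41, sR=24/5; mL=1092/205, mR=12/5; mL+mR=1584/205 → advance +1; mR−mL=-120/41 → turn -1·90°
n=3: pose=(-2,3,W); sL=60/13, sR=60/41; mL=2850/533, mR=30/41; mL+mR=3240/533 → advance +1; mR−mL=-60/13 → turn -1·90°
n=4: pose=(-3,3,N); sL=120/101, sR=120/109; mL=19140/11009, mR=60/109; mL+mR=25200/11009 → advance +1; mR−mL=-120/101 → turn -1·90°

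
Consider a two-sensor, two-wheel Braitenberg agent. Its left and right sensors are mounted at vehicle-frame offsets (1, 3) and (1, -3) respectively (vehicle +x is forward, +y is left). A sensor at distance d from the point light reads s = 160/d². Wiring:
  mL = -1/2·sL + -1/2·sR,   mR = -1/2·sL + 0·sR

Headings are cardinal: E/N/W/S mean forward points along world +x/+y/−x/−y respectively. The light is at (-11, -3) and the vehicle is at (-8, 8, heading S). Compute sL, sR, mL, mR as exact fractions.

left sensor world pos  = (-5, 7); dL² = 136
right sensor world pos = (-11, 7); dR² = 100
sL = 160/136 = 20/17
sR = 160/100 = 8/5
mL = -1/2·sL + -1/2·sR = -118/85
mR = -1/2·sL + 0·sR = -10/17

20/17 8/5 -118/85 -10/17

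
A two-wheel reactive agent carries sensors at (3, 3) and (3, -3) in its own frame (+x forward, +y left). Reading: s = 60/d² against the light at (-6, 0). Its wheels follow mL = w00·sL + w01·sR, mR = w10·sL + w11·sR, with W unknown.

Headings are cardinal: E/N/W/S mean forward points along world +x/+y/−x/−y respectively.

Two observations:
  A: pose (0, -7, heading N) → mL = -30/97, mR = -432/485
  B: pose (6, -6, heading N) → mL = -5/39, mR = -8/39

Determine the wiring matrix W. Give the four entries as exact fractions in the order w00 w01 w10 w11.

0 -1/2 -1/2 1/2

obs A: pose=(0,-7,N) → sL=12/5, sR=60/97, mL=-30/97, mR=-432/485
obs B: pose=(6,-6,N) → sL=2/3, sR=10/39, mL=-5/39, mR=-8/39
sensor matrix S = [[12/5, 60/97], [2/3, 10/39]]; det S = 256/1261
solve [mL_A; mL_B] = S·[w00; w01] and [mR_A; mR_B] = S·[w10; w11]:
  w00 = 0, w01 = -1/2, w10 = -1/2, w11 = 1/2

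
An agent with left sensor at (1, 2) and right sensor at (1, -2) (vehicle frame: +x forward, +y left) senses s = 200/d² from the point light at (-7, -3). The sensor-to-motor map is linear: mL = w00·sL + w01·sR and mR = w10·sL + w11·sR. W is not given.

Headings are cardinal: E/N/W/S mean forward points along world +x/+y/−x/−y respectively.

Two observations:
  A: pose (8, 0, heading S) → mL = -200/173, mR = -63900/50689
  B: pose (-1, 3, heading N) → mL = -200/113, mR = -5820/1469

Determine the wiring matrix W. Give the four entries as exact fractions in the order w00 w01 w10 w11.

0 -1 -1 -1/2

obs A: pose=(8,0,S) → sL=200/293, sR=200/173, mL=-200/173, mR=-63900/50689
obs B: pose=(-1,3,N) → sL=40/13, sR=200/113, mL=-200/113, mR=-5820/1469
sensor matrix S = [[200/293, 200/173], [40/13, 200/113]]; det S = -174912000/74462141
solve [mL_A; mL_B] = S·[w00; w01] and [mR_A; mR_B] = S·[w10; w11]:
  w00 = 0, w01 = -1, w10 = -1, w11 = -1/2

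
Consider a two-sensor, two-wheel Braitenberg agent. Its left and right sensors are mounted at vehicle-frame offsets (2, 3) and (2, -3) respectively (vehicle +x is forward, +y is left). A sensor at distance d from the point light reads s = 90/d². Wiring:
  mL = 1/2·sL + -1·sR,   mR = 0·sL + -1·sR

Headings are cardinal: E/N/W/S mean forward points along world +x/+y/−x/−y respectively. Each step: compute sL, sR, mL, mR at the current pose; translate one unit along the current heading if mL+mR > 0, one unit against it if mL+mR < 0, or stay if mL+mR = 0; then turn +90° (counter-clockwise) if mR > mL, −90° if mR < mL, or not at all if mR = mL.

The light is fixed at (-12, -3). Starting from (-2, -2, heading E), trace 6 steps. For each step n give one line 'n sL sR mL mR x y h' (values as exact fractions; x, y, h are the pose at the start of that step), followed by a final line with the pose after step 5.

0 9/16 45/74 -387/1184 -45/74 -2 -2 E
1 18/29 90/37 -2277/1073 -90/37 -3 -2 S
2 9/5 45/37 -117/370 -45/37 -3 -1 W
3 18/13 18/37 99/481 -18/37 -2 -1 N
4 9/16 45/74 -387/1184 -45/74 -2 -2 E
5 18/29 90/37 -2277/1073 -90/37 -3 -2 S
final -3 -1 W

n=0: pose=(-2,-2,E); sL=9/16, sR=45/74; mL=-387/1184, mR=-45/74; mL+mR=-1107/1184 → advance -1; mR−mL=-9/32 → turn -1·90°
n=1: pose=(-3,-2,S); sL=18/29, sR=90/37; mL=-2277/1073, mR=-90/37; mL+mR=-4887/1073 → advance -1; mR−mL=-9/29 → turn -1·90°
n=2: pose=(-3,-1,W); sL=9/5, sR=45/37; mL=-117/370, mR=-45/37; mL+mR=-567/370 → advance -1; mR−mL=-9/10 → turn -1·90°
n=3: pose=(-2,-1,N); sL=18/13, sR=18/37; mL=99/481, mR=-18/37; mL+mR=-135/481 → advance -1; mR−mL=-9/13 → turn -1·90°
n=4: pose=(-2,-2,E); sL=9/16, sR=45/74; mL=-387/1184, mR=-45/74; mL+mR=-1107/1184 → advance -1; mR−mL=-9/32 → turn -1·90°
n=5: pose=(-3,-2,S); sL=18/29, sR=90/37; mL=-2277/1073, mR=-90/37; mL+mR=-4887/1073 → advance -1; mR−mL=-9/29 → turn -1·90°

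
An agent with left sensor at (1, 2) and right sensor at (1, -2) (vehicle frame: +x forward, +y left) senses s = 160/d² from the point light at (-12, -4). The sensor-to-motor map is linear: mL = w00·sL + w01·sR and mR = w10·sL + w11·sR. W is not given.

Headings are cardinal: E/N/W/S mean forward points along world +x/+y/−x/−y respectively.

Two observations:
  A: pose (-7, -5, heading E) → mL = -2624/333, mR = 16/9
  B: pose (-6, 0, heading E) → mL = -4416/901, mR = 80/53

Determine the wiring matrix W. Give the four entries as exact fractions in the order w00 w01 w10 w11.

obs A: pose=(-7,-5,E) → sL=160/37, sR=32/9, mL=-2624/333, mR=16/9
obs B: pose=(-6,0,E) → sL=32/17, sR=160/53, mL=-4416/901, mR=80/53
sensor matrix S = [[160/37, 32/9], [32/17, 160/53]]; det S = 1908736/300033
solve [mL_A; mL_B] = S·[w00; w01] and [mR_A; mR_B] = S·[w10; w11]:
  w00 = -1, w01 = -1, w10 = 0, w11 = 1/2

-1 -1 0 1/2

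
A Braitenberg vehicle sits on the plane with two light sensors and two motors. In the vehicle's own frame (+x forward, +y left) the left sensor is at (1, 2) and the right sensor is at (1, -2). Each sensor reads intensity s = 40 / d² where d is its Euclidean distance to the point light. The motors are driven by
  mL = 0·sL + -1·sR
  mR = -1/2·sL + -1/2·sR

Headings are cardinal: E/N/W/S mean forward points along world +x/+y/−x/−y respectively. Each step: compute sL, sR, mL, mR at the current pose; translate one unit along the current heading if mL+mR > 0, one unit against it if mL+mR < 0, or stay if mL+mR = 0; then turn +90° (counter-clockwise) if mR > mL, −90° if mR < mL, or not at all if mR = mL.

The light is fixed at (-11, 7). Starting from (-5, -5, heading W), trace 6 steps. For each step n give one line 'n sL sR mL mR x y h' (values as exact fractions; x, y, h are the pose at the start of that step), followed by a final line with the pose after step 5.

n=0: pose=(-5,-5,W); sL=40/221, sR=8/25; mL=-8/25, mR=-1384/5525; mL+mR=-3152/5525 → advance -1; mR−mL=384/5525 → turn +1·90°
n=1: pose=(-4,-5,S); sL=4/25, sR=20/97; mL=-20/97, mR=-444/2425; mL+mR=-944/2425 → advance -1; mR−mL=56/2425 → turn +1·90°
n=2: pose=(-4,-4,E); sL=8/29, sR=40/233; mL=-40/233, mR=-1512/6757; mL+mR=-2672/6757 → advance -1; mR−mL=-352/6757 → turn -1·90°
n=3: pose=(-5,-4,S); sL=5/26, sR=1/4; mL=-1/4, mR=-23/104; mL+mR=-49/104 → advance -1; mR−mL=3/104 → turn +1·90°
n=4: pose=(-5,-3,E); sL=40/113, sR=40/193; mL=-40/193, mR=-6120/21809; mL+mR=-10640/21809 → advance -1; mR−mL=-1600/21809 → turn -1·90°
n=5: pose=(-6,-3,S); sL=4/17, sR=4/13; mL=-4/13, mR=-60/221; mL+mR=-128/221 → advance -1; mR−mL=8/221 → turn +1·90°

0 40/221 8/25 -8/25 -1384/5525 -5 -5 W
1 4/25 20/97 -20/97 -444/2425 -4 -5 S
2 8/29 40/233 -40/233 -1512/6757 -4 -4 E
3 5/26 1/4 -1/4 -23/104 -5 -4 S
4 40/113 40/193 -40/193 -6120/21809 -5 -3 E
5 4/17 4/13 -4/13 -60/221 -6 -3 S
final -6 -2 E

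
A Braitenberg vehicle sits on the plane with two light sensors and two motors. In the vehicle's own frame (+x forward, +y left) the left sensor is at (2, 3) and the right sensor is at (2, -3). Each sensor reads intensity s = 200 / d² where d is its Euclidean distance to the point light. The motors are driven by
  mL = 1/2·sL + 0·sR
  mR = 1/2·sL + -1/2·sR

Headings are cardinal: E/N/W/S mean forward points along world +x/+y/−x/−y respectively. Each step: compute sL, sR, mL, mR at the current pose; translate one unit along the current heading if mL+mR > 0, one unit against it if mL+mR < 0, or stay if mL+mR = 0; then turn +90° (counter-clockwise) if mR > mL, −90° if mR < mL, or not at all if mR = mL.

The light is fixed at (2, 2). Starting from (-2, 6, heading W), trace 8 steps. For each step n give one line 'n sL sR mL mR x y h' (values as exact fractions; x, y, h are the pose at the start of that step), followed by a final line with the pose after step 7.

n=0: pose=(-2,6,W); sL=200/37, sR=40/17; mL=100/37, mR=960/629; mL+mR=2660/629 → advance +1; mR−mL=-20/17 → turn -1·90°
n=1: pose=(-3,6,N); sL=2, sR=5; mL=1, mR=-3/2; mL+mR=-1/2 → advance -1; mR−mL=-5/2 → turn -1·90°
n=2: pose=(-3,5,E); sL=40/9, sR=200/9; mL=20/9, mR=-80/9; mL+mR=-20/3 → advance -1; mR−mL=-100/9 → turn -1·90°
n=3: pose=(-4,5,S); sL=20, sR=100/41; mL=10, mR=360/41; mL+mR=770/41 → advance +1; mR−mL=-50/41 → turn -1·90°
n=4: pose=(-4,4,W); sL=40/13, sR=200/89; mL=20/13, mR=480/1157; mL+mR=2260/1157 → advance +1; mR−mL=-100/89 → turn -1·90°
n=5: pose=(-5,4,N); sL=50/29, sR=25/4; mL=25/29, mR=-525/232; mL+mR=-325/232 → advance -1; mR−mL=-25/8 → turn -1·90°
n=6: pose=(-5,3,E); sL=200/41, sR=200/29; mL=100/41, mR=-1200/1189; mL+mR=1700/1189 → advance +1; mR−mL=-100/29 → turn -1·90°
n=7: pose=(-4,3,S); sL=20, sR=100/41; mL=10, mR=360/41; mL+mR=770/41 → advance +1; mR−mL=-50/41 → turn -1·90°

0 200/37 40/17 100/37 960/629 -2 6 W
1 2 5 1 -3/2 -3 6 N
2 40/9 200/9 20/9 -80/9 -3 5 E
3 20 100/41 10 360/41 -4 5 S
4 40/13 200/89 20/13 480/1157 -4 4 W
5 50/29 25/4 25/29 -525/232 -5 4 N
6 200/41 200/29 100/41 -1200/1189 -5 3 E
7 20 100/41 10 360/41 -4 3 S
final -4 2 W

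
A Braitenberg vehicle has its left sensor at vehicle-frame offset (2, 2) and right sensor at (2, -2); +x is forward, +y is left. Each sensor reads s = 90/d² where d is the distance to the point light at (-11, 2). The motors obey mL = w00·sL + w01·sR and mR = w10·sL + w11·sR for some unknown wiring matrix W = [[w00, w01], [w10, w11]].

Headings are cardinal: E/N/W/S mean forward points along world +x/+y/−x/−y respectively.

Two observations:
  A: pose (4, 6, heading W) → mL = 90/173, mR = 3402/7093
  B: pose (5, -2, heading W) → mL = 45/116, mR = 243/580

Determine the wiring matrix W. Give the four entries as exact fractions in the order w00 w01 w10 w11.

1 0 1/2 1/2

obs A: pose=(4,6,W) → sL=90/173, sR=18/41, mL=90/173, mR=3402/7093
obs B: pose=(5,-2,W) → sL=45/116, sR=9/20, mL=45/116, mR=243/580
sensor matrix S = [[90/173, 18/41], [45/116, 9/20]]; det S = 13122/205697
solve [mL_A; mL_B] = S·[w00; w01] and [mR_A; mR_B] = S·[w10; w11]:
  w00 = 1, w01 = 0, w10 = 1/2, w11 = 1/2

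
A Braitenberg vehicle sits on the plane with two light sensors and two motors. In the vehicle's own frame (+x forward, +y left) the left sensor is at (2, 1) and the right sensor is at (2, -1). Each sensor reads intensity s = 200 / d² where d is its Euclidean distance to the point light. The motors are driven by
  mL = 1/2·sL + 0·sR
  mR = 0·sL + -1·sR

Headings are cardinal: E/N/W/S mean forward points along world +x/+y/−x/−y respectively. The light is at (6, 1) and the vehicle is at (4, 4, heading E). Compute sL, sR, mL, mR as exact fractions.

25/2 50 25/4 -50

left sensor world pos  = (6, 5); dL² = 16
right sensor world pos = (6, 3); dR² = 4
sL = 200/16 = 25/2
sR = 200/4 = 50
mL = 1/2·sL + 0·sR = 25/4
mR = 0·sL + -1·sR = -50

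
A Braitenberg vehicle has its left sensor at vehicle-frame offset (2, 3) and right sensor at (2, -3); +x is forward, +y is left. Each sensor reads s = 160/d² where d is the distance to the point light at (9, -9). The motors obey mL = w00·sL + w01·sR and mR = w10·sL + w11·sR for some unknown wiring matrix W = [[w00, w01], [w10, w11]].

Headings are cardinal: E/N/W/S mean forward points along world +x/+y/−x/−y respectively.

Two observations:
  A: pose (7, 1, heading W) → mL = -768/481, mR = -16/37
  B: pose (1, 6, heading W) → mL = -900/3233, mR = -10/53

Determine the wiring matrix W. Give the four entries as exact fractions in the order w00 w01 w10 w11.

obs A: pose=(7,1,W) → sL=32/13, sR=32/37, mL=-768/481, mR=-16/37
obs B: pose=(1,6,W) → sL=40/61, sR=20/53, mL=-900/3233, mR=-10/53
sensor matrix S = [[32/13, 32/37], [40/61, 20/53]]; det S = 562560/1555073
solve [mL_A; mL_B] = S·[w00; w01] and [mR_A; mR_B] = S·[w10; w11]:
  w00 = -1, w01 = 1, w10 = 0, w11 = -1/2

-1 1 0 -1/2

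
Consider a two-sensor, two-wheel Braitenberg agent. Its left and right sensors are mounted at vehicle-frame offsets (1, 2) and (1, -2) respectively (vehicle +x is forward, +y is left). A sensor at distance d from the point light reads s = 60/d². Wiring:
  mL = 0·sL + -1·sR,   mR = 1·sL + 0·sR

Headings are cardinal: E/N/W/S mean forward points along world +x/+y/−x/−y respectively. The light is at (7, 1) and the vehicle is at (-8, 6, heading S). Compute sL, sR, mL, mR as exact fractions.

12/37 12/61 -12/61 12/37

left sensor world pos  = (-6, 5); dL² = 185
right sensor world pos = (-10, 5); dR² = 305
sL = 60/185 = 12/37
sR = 60/305 = 12/61
mL = 0·sL + -1·sR = -12/61
mR = 1·sL + 0·sR = 12/37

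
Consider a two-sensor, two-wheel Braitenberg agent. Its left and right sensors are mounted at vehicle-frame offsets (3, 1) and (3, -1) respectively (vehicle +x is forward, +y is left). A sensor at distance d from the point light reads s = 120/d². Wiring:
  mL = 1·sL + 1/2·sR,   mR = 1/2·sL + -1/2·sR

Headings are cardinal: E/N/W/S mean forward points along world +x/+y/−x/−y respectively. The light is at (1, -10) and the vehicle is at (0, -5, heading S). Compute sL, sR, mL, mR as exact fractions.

30 15 75/2 15/2

left sensor world pos  = (1, -8); dL² = 4
right sensor world pos = (-1, -8); dR² = 8
sL = 120/4 = 30
sR = 120/8 = 15
mL = 1·sL + 1/2·sR = 75/2
mR = 1/2·sL + -1/2·sR = 15/2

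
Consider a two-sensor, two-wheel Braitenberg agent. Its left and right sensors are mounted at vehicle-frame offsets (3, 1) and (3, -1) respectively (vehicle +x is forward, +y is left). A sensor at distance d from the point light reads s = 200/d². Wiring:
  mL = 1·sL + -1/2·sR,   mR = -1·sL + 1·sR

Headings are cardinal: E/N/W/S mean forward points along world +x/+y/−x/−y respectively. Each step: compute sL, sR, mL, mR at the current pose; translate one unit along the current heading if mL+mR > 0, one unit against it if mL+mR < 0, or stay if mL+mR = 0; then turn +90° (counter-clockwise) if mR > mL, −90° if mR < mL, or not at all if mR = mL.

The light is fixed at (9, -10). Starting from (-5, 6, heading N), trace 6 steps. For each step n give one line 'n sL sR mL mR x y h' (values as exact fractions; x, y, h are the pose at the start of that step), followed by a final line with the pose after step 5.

0 100/293 20/53 2370/15529 560/15529 -5 6 N
1 40/89 200/377 6180/33553 2720/33553 -5 7 E
2 10/17 25/49 555/1666 -65/833 -4 7 S
3 200/481 40/109 12180/52429 -2560/52429 -4 6 W
4 100/293 20/53 2370/15529 560/15529 -5 6 N
5 40/89 200/377 6180/33553 2720/33553 -5 7 E
final -4 7 S

n=0: pose=(-5,6,N); sL=100/293, sR=20/53; mL=2370/15529, mR=560/15529; mL+mR=10/53 → advance +1; mR−mL=-1810/15529 → turn -1·90°
n=1: pose=(-5,7,E); sL=40/89, sR=200/377; mL=6180/33553, mR=2720/33553; mL+mR=100/377 → advance +1; mR−mL=-3460/33553 → turn -1·90°
n=2: pose=(-4,7,S); sL=10/17, sR=25/49; mL=555/1666, mR=-65/833; mL+mR=25/98 → advance +1; mR−mL=-685/1666 → turn -1·90°
n=3: pose=(-4,6,W); sL=200/481, sR=40/109; mL=12180/52429, mR=-2560/52429; mL+mR=20/109 → advance +1; mR−mL=-14740/52429 → turn -1·90°
n=4: pose=(-5,6,N); sL=100/293, sR=20/53; mL=2370/15529, mR=560/15529; mL+mR=10/53 → advance +1; mR−mL=-1810/15529 → turn -1·90°
n=5: pose=(-5,7,E); sL=40/89, sR=200/377; mL=6180/33553, mR=2720/33553; mL+mR=100/377 → advance +1; mR−mL=-3460/33553 → turn -1·90°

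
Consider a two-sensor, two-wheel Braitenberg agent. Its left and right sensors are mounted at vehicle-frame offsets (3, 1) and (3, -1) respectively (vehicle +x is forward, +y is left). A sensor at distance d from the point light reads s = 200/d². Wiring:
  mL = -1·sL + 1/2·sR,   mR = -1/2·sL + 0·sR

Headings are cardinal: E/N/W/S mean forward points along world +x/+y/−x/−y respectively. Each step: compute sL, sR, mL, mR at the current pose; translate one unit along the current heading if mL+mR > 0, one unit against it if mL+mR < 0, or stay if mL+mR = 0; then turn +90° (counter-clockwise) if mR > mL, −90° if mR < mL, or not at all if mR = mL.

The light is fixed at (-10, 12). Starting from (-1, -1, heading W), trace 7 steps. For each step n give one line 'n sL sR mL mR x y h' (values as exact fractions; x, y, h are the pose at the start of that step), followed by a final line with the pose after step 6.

n=0: pose=(-1,-1,W); sL=25/29, sR=10/9; mL=-80/261, mR=-25/58; mL+mR=-385/522 → advance -1; mR−mL=-65/522 → turn -1·90°
n=1: pose=(0,-1,N); sL=200/181, sR=200/221; mL=-26100/40001, mR=-100/181; mL+mR=-48200/40001 → advance -1; mR−mL=4000/40001 → turn +1·90°
n=2: pose=(0,-2,W); sL=100/137, sR=100/109; mL=-4050/14933, mR=-50/137; mL+mR=-9500/14933 → advance -1; mR−mL=-1400/14933 → turn -1·90°
n=3: pose=(1,-2,N); sL=200/221, sR=40/53; mL=-6180/11713, mR=-100/221; mL+mR=-11480/11713 → advance -1; mR−mL=880/11713 → turn +1·90°
n=4: pose=(1,-3,W); sL=5/8, sR=10/13; mL=-25/104, mR=-5/16; mL+mR=-115/208 → advance -1; mR−mL=-15/208 → turn -1·90°
n=5: pose=(2,-3,N); sL=40/53, sR=200/313; mL=-7220/16589, mR=-20/53; mL+mR=-13480/16589 → advance -1; mR−mL=960/16589 → turn +1·90°
n=6: pose=(2,-4,W); sL=20/37, sR=100/153; mL=-1210/5661, mR=-10/37; mL+mR=-2740/5661 → advance -1; mR−mL=-320/5661 → turn -1·90°

0 25/29 10/9 -80/261 -25/58 -1 -1 W
1 200/181 200/221 -26100/40001 -100/181 0 -1 N
2 100/137 100/109 -4050/14933 -50/137 0 -2 W
3 200/221 40/53 -6180/11713 -100/221 1 -2 N
4 5/8 10/13 -25/104 -5/16 1 -3 W
5 40/53 200/313 -7220/16589 -20/53 2 -3 N
6 20/37 100/153 -1210/5661 -10/37 2 -4 W
final 3 -4 N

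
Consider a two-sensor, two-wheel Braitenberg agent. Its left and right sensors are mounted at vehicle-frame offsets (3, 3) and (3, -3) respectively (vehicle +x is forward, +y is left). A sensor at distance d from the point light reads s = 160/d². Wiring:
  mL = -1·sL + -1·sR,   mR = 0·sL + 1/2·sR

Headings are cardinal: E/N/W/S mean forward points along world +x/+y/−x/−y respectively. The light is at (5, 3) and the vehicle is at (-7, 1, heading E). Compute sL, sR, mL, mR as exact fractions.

left sensor world pos  = (-4, 4); dL² = 82
right sensor world pos = (-4, -2); dR² = 106
sL = 160/82 = 80/41
sR = 160/106 = 80/53
mL = -1·sL + -1·sR = -7520/2173
mR = 0·sL + 1/2·sR = 40/53

80/41 80/53 -7520/2173 40/53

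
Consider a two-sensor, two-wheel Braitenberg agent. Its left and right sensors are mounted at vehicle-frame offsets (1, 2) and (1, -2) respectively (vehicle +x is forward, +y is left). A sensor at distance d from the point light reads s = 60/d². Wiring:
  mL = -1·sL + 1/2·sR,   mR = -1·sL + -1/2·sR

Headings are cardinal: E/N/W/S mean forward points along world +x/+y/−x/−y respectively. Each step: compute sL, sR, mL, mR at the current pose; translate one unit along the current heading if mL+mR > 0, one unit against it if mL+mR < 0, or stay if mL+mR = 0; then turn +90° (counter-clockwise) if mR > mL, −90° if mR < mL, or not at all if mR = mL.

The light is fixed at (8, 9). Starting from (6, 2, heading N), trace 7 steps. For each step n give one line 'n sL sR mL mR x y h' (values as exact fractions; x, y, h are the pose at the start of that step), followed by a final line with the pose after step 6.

0 15/13 5/3 -25/78 -155/78 6 2 N
1 60/37 60/101 -4950/3737 -7170/3737 6 1 E
2 30/41 30/53 -975/2173 -2205/2173 5 1 S
3 60/97 60/41 450/3977 -5370/3977 5 2 W
4 15/13 5/3 -25/78 -155/78 6 2 N
5 60/37 60/101 -4950/3737 -7170/3737 6 1 E
6 30/41 30/53 -975/2173 -2205/2173 5 1 S
final 5 2 W

n=0: pose=(6,2,N); sL=15/13, sR=5/3; mL=-25/78, mR=-155/78; mL+mR=-30/13 → advance -1; mR−mL=-5/3 → turn -1·90°
n=1: pose=(6,1,E); sL=60/37, sR=60/101; mL=-4950/3737, mR=-7170/3737; mL+mR=-120/37 → advance -1; mR−mL=-60/101 → turn -1·90°
n=2: pose=(5,1,S); sL=30/41, sR=30/53; mL=-975/2173, mR=-2205/2173; mL+mR=-60/41 → advance -1; mR−mL=-30/53 → turn -1·90°
n=3: pose=(5,2,W); sL=60/97, sR=60/41; mL=450/3977, mR=-5370/3977; mL+mR=-120/97 → advance -1; mR−mL=-60/41 → turn -1·90°
n=4: pose=(6,2,N); sL=15/13, sR=5/3; mL=-25/78, mR=-155/78; mL+mR=-30/13 → advance -1; mR−mL=-5/3 → turn -1·90°
n=5: pose=(6,1,E); sL=60/37, sR=60/101; mL=-4950/3737, mR=-7170/3737; mL+mR=-120/37 → advance -1; mR−mL=-60/101 → turn -1·90°
n=6: pose=(5,1,S); sL=30/41, sR=30/53; mL=-975/2173, mR=-2205/2173; mL+mR=-60/41 → advance -1; mR−mL=-30/53 → turn -1·90°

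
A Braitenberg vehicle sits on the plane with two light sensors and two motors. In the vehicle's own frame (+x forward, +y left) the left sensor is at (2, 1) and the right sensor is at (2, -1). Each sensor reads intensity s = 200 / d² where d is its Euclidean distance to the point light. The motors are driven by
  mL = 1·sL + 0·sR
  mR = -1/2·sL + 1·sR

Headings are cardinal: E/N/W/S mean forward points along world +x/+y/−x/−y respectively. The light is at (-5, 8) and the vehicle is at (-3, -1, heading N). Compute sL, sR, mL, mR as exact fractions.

left sensor world pos  = (-4, 1); dL² = 50
right sensor world pos = (-2, 1); dR² = 58
sL = 200/50 = 4
sR = 200/58 = 100/29
mL = 1·sL + 0·sR = 4
mR = -1/2·sL + 1·sR = 42/29

4 100/29 4 42/29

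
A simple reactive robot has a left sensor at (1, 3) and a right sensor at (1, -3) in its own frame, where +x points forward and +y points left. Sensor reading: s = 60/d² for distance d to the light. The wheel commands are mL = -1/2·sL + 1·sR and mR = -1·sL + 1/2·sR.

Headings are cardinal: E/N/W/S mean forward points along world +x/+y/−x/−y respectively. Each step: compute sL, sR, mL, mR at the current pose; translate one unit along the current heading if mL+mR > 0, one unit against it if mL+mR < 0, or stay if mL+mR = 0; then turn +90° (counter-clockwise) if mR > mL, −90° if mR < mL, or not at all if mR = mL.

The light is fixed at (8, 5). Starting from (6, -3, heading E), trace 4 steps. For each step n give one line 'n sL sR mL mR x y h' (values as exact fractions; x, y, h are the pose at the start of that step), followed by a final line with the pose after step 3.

n=0: pose=(6,-3,E); sL=30/13, sR=30/61; mL=-525/793, mR=-1635/793; mL+mR=-2160/793 → advance -1; mR−mL=-1110/793 → turn -1·90°
n=1: pose=(5,-3,S); sL=20/27, sR=20/39; mL=50/351, mR=-170/351; mL+mR=-40/117 → advance -1; mR−mL=-220/351 → turn -1·90°
n=2: pose=(5,-2,W); sL=15/29, sR=15/8; mL=375/232, mR=195/464; mL+mR=945/464 → advance +1; mR−mL=-555/464 → turn -1·90°
n=3: pose=(4,-2,N); sL=12/17, sR=60/37; mL=798/629, mR=66/629; mL+mR=864/629 → advance +1; mR−mL=-732/629 → turn -1·90°

0 30/13 30/61 -525/793 -1635/793 6 -3 E
1 20/27 20/39 50/351 -170/351 5 -3 S
2 15/29 15/8 375/232 195/464 5 -2 W
3 12/17 60/37 798/629 66/629 4 -2 N
final 4 -1 E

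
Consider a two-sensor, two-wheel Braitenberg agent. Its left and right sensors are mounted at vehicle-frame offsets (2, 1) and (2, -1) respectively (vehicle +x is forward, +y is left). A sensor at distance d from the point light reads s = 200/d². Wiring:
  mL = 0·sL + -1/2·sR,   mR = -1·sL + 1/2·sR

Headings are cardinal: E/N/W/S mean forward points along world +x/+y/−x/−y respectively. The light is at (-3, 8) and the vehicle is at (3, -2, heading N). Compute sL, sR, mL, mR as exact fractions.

200/89 200/113 -100/113 -13700/10057

left sensor world pos  = (2, 0); dL² = 89
right sensor world pos = (4, 0); dR² = 113
sL = 200/89 = 200/89
sR = 200/113 = 200/113
mL = 0·sL + -1/2·sR = -100/113
mR = -1·sL + 1/2·sR = -13700/10057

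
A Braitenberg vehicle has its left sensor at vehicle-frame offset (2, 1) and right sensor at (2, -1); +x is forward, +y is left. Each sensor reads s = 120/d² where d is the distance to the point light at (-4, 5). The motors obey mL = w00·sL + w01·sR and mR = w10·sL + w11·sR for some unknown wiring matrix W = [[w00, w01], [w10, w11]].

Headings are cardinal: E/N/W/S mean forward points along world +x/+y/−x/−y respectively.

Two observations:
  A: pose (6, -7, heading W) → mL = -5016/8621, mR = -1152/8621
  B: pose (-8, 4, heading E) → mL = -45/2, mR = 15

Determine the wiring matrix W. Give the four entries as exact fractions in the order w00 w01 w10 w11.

obs A: pose=(6,-7,W) → sL=120/233, sR=24/37, mL=-5016/8621, mR=-1152/8621
obs B: pose=(-8,4,E) → sL=30, sR=15, mL=-45/2, mR=15
sensor matrix S = [[120/233, 24/37], [30, 15]]; det S = -101160/8621
solve [mL_A; mL_B] = S·[w00; w01] and [mR_A; mR_B] = S·[w10; w11]:
  w00 = -1/2, w01 = -1/2, w10 = 1, w11 = -1

-1/2 -1/2 1 -1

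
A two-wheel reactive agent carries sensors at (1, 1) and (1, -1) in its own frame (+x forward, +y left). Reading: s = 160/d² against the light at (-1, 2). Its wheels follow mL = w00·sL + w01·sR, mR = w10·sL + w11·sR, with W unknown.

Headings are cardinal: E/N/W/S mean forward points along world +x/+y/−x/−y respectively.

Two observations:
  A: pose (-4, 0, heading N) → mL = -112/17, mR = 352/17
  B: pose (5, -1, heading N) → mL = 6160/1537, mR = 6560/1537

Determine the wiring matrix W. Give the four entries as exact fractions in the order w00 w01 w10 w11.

1 -1/2 1/2 1/2

obs A: pose=(-4,0,N) → sL=160/17, sR=32, mL=-112/17, mR=352/17
obs B: pose=(5,-1,N) → sL=160/29, sR=160/53, mL=6160/1537, mR=6560/1537
sensor matrix S = [[160/17, 32], [160/29, 160/53]]; det S = -3870720/26129
solve [mL_A; mL_B] = S·[w00; w01] and [mR_A; mR_B] = S·[w10; w11]:
  w00 = 1, w01 = -1/2, w10 = 1/2, w11 = 1/2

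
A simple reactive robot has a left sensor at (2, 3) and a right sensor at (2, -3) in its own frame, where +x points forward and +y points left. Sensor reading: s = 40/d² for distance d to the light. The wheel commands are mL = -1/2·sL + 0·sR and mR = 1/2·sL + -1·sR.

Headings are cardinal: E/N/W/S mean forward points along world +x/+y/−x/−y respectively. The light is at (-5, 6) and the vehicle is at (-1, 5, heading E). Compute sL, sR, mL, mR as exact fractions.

1 10/13 -1/2 -7/26

left sensor world pos  = (1, 8); dL² = 40
right sensor world pos = (1, 2); dR² = 52
sL = 40/40 = 1
sR = 40/52 = 10/13
mL = -1/2·sL + 0·sR = -1/2
mR = 1/2·sL + -1·sR = -7/26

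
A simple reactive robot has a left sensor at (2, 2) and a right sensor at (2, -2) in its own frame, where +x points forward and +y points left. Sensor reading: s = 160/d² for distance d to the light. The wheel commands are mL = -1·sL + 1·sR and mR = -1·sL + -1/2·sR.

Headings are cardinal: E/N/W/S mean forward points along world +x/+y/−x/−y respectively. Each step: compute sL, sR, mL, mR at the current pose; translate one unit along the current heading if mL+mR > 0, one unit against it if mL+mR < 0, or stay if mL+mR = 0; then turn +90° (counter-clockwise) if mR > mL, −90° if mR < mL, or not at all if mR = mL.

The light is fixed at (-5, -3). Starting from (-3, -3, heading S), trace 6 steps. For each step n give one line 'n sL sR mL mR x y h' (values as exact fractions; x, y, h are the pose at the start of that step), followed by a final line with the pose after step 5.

0 8 40 32 -28 -3 -3 S
1 160/9 160 1280/9 -880/9 -3 -4 W
2 80 16 -64 -88 -4 -4 N
3 160/9 32/5 -512/45 -944/45 -4 -5 E
4 8 8 0 -12 -5 -5 S
5 160/13 32 256/13 -368/13 -5 -4 W
final -4 -4 N

n=0: pose=(-3,-3,S); sL=8, sR=40; mL=32, mR=-28; mL+mR=4 → advance +1; mR−mL=-60 → turn -1·90°
n=1: pose=(-3,-4,W); sL=160/9, sR=160; mL=1280/9, mR=-880/9; mL+mR=400/9 → advance +1; mR−mL=-240 → turn -1·90°
n=2: pose=(-4,-4,N); sL=80, sR=16; mL=-64, mR=-88; mL+mR=-152 → advance -1; mR−mL=-24 → turn -1·90°
n=3: pose=(-4,-5,E); sL=160/9, sR=32/5; mL=-512/45, mR=-944/45; mL+mR=-1456/45 → advance -1; mR−mL=-48/5 → turn -1·90°
n=4: pose=(-5,-5,S); sL=8, sR=8; mL=0, mR=-12; mL+mR=-12 → advance -1; mR−mL=-12 → turn -1·90°
n=5: pose=(-5,-4,W); sL=160/13, sR=32; mL=256/13, mR=-368/13; mL+mR=-112/13 → advance -1; mR−mL=-48 → turn -1·90°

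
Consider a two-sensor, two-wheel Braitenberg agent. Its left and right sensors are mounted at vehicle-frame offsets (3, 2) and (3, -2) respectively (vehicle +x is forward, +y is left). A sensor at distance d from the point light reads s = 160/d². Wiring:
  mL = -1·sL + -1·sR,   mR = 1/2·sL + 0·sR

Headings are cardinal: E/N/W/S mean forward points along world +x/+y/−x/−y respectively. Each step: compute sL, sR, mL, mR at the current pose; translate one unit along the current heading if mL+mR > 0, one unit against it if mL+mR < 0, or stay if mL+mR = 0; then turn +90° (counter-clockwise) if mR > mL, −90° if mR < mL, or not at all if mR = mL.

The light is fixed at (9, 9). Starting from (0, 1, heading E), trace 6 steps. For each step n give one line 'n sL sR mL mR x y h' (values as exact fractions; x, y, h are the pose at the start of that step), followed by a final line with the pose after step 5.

n=0: pose=(0,1,E); sL=20/9, sR=20/17; mL=-520/153, mR=10/9; mL+mR=-350/153 → advance -1; mR−mL=230/51 → turn +1·90°
n=1: pose=(-1,1,N); sL=160/169, sR=160/89; mL=-41280/15041, mR=80/169; mL+mR=-34160/15041 → advance -1; mR−mL=48400/15041 → turn +1·90°
n=2: pose=(-1,0,W); sL=16/29, sR=80/109; mL=-4064/3161, mR=8/29; mL+mR=-3192/3161 → advance -1; mR−mL=4936/3161 → turn +1·90°
n=3: pose=(0,0,S); sL=160/193, sR=32/53; mL=-14656/10229, mR=80/193; mL+mR=-10416/10229 → advance -1; mR−mL=18896/10229 → turn +1·90°
n=4: pose=(0,1,E); sL=20/9, sR=20/17; mL=-520/153, mR=10/9; mL+mR=-350/153 → advance -1; mR−mL=230/51 → turn +1·90°
n=5: pose=(-1,1,N); sL=160/169, sR=160/89; mL=-41280/15041, mR=80/169; mL+mR=-34160/15041 → advance -1; mR−mL=48400/15041 → turn +1·90°

0 20/9 20/17 -520/153 10/9 0 1 E
1 160/169 160/89 -41280/15041 80/169 -1 1 N
2 16/29 80/109 -4064/3161 8/29 -1 0 W
3 160/193 32/53 -14656/10229 80/193 0 0 S
4 20/9 20/17 -520/153 10/9 0 1 E
5 160/169 160/89 -41280/15041 80/169 -1 1 N
final -1 0 W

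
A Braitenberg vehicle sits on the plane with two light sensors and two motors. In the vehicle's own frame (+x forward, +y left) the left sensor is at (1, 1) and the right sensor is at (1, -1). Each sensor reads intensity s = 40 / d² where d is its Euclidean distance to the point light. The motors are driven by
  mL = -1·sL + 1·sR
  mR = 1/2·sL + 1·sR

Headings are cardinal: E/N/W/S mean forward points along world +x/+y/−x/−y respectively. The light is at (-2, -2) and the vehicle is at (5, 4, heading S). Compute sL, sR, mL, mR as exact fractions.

40/89 40/61 1120/5429 4780/5429

left sensor world pos  = (6, 3); dL² = 89
right sensor world pos = (4, 3); dR² = 61
sL = 40/89 = 40/89
sR = 40/61 = 40/61
mL = -1·sL + 1·sR = 1120/5429
mR = 1/2·sL + 1·sR = 4780/5429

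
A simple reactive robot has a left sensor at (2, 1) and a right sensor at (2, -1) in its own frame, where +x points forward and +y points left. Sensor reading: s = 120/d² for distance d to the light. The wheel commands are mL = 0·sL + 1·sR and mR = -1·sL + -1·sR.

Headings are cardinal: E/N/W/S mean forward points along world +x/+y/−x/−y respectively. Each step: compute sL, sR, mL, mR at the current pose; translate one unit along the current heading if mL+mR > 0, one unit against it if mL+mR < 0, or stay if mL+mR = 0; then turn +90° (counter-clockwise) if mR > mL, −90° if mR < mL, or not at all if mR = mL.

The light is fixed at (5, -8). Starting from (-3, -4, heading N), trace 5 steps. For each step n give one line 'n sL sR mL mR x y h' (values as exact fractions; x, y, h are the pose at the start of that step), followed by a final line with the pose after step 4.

0 40/39 24/17 24/17 -1616/663 -3 -4 N
1 30/13 3 3 -69/13 -3 -5 E
2 24/13 120/101 120/101 -3984/1313 -4 -5 S
3 12/13 60/73 60/73 -1656/949 -4 -4 W
4 40/39 24/17 24/17 -1616/663 -3 -4 N
final -3 -5 E

n=0: pose=(-3,-4,N); sL=40/39, sR=24/17; mL=24/17, mR=-1616/663; mL+mR=-40/39 → advance -1; mR−mL=-2552/663 → turn -1·90°
n=1: pose=(-3,-5,E); sL=30/13, sR=3; mL=3, mR=-69/13; mL+mR=-30/13 → advance -1; mR−mL=-108/13 → turn -1·90°
n=2: pose=(-4,-5,S); sL=24/13, sR=120/101; mL=120/101, mR=-3984/1313; mL+mR=-24/13 → advance -1; mR−mL=-5544/1313 → turn -1·90°
n=3: pose=(-4,-4,W); sL=12/13, sR=60/73; mL=60/73, mR=-1656/949; mL+mR=-12/13 → advance -1; mR−mL=-2436/949 → turn -1·90°
n=4: pose=(-3,-4,N); sL=40/39, sR=24/17; mL=24/17, mR=-1616/663; mL+mR=-40/39 → advance -1; mR−mL=-2552/663 → turn -1·90°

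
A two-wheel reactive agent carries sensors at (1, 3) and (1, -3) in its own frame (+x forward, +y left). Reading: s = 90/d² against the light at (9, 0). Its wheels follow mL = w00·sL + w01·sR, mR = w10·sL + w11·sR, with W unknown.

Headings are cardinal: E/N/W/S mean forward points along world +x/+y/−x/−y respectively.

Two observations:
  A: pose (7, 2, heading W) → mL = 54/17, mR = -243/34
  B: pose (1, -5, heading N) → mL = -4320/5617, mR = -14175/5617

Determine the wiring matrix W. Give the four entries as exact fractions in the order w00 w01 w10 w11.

1/2 -1/2 -1/2 -1

obs A: pose=(7,2,W) → sL=9, sR=45/17, mL=54/17, mR=-243/34
obs B: pose=(1,-5,N) → sL=90/137, sR=90/41, mL=-4320/5617, mR=-14175/5617
sensor matrix S = [[9, 45/17], [90/137, 90/41]]; det S = 1720440/95489
solve [mL_A; mL_B] = S·[w00; w01] and [mR_A; mR_B] = S·[w10; w11]:
  w00 = 1/2, w01 = -1/2, w10 = -1/2, w11 = -1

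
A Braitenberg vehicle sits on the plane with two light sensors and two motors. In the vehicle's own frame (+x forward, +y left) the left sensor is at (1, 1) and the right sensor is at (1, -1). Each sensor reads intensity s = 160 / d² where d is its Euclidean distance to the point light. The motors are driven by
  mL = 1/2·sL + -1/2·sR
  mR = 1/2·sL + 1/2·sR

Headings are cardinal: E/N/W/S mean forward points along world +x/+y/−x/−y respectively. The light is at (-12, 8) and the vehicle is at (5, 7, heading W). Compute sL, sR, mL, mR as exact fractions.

8/13 5/8 -1/208 129/208

left sensor world pos  = (4, 6); dL² = 260
right sensor world pos = (4, 8); dR² = 256
sL = 160/260 = 8/13
sR = 160/256 = 5/8
mL = 1/2·sL + -1/2·sR = -1/208
mR = 1/2·sL + 1/2·sR = 129/208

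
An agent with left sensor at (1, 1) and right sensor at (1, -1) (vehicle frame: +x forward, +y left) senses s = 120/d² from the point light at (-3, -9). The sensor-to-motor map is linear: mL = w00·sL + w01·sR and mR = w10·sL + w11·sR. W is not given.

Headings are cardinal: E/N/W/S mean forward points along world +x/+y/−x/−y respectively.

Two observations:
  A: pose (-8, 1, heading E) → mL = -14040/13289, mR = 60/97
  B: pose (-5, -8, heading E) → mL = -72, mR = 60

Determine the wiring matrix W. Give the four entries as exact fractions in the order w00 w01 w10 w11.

obs A: pose=(-8,1,E) → sL=120/137, sR=120/97, mL=-14040/13289, mR=60/97
obs B: pose=(-5,-8,E) → sL=24, sR=120, mL=-72, mR=60
sensor matrix S = [[120/137, 120/97], [24, 120]]; det S = 1002240/13289
solve [mL_A; mL_B] = S·[w00; w01] and [mR_A; mR_B] = S·[w10; w11]:
  w00 = -1/2, w01 = -1/2, w10 = 0, w11 = 1/2

-1/2 -1/2 0 1/2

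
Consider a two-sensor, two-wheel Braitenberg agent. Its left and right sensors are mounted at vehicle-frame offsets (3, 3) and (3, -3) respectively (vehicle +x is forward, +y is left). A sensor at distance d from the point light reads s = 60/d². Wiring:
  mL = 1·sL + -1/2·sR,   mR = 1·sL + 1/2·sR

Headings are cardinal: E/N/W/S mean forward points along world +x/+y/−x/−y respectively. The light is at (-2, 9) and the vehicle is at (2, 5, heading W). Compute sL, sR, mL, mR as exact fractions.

left sensor world pos  = (-1, 2); dL² = 50
right sensor world pos = (-1, 8); dR² = 2
sL = 60/50 = 6/5
sR = 60/2 = 30
mL = 1·sL + -1/2·sR = -69/5
mR = 1·sL + 1/2·sR = 81/5

6/5 30 -69/5 81/5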